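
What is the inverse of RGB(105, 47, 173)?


Invert: (255-R, 255-G, 255-B)
R: 255-105 = 150
G: 255-47 = 208
B: 255-173 = 82
= RGB(150, 208, 82)


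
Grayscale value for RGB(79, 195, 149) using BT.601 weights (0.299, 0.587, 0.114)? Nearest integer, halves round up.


Gray = 0.299×R + 0.587×G + 0.114×B
Gray = 0.299×79 + 0.587×195 + 0.114×149
Gray = 23.621 + 114.465 + 16.986
Gray = 155.072 → round half up → 155
Gray = 155


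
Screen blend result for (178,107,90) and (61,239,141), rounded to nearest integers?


Screen: C = 255 - (255-A)×(255-B)/255, rounded to nearest integer
R: 255 - (255-178)×(255-61)/255 = 255 - 14938/255 ≈ 255 - 58.580 = 196.420 → 196
G: 255 - (255-107)×(255-239)/255 = 255 - 2368/255 ≈ 255 - 9.286 = 245.714 → 246
B: 255 - (255-90)×(255-141)/255 = 255 - 18810/255 ≈ 255 - 73.765 = 181.235 → 181
= RGB(196, 246, 181)


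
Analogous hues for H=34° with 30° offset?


Base hue: 34°
Left analog: (34 - 30) mod 360 = 4°
Right analog: (34 + 30) mod 360 = 64°
Analogous hues = 4° and 64°


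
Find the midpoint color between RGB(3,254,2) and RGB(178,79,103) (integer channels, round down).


Midpoint: each channel = ⌊(C₁+C₂)/2⌋
R: ⌊(3+178)/2⌋ = 90
G: ⌊(254+79)/2⌋ = 166
B: ⌊(2+103)/2⌋ = 52
= RGB(90, 166, 52)


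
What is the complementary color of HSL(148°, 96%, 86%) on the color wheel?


Complement = opposite side of color wheel = hue + 180°
H' = (148 + 180) mod 360 = 328°
S and L unchanged.
= HSL(328°, 96%, 86%)


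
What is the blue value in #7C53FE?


Color: #7C53FE
R = 7C = 124
G = 53 = 83
B = FE = 254
Blue = 254


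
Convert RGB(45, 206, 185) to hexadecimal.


R = 45 → 2D (hex)
G = 206 → CE (hex)
B = 185 → B9 (hex)
Hex = #2DCEB9


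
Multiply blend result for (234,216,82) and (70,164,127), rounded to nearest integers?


Multiply: C = A×B/255, rounded to nearest integer
R: 234×70/255 = 16380/255 ≈ 64.235 → 64
G: 216×164/255 = 35424/255 ≈ 138.918 → 139
B: 82×127/255 = 10414/255 ≈ 40.839 → 41
= RGB(64, 139, 41)


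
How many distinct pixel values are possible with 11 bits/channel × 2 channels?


Total bits = 11 bits/channel × 2 channels = 22 bits
Distinct pixel values = 2^22
= 4,194,304 pixel values


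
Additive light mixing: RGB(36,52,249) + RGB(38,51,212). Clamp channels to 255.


Additive: each channel = min(255, C₁+C₂)
R: 36+38 = 74 → 74
G: 52+51 = 103 → 103
B: 249+212 = 461 → 255
= RGB(74, 103, 255)


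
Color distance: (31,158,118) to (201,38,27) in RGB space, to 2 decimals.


d = √[(R₁-R₂)² + (G₁-G₂)² + (B₁-B₂)²]
d = √[(31-201)² + (158-38)² + (118-27)²]
d = √[28900 + 14400 + 8281]
d = √51581
d ≈ 227.11


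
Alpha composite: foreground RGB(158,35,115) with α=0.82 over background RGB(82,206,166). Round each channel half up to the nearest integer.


C = α×F + (1-α)×B, with 1-α = 0.18
R: 0.82×158 + 0.18×82 = 129.56 + 14.76 = 144.32 → 144
G: 0.82×35 + 0.18×206 = 28.70 + 37.08 = 65.78 → 66
B: 0.82×115 + 0.18×166 = 94.30 + 29.88 = 124.18 → 124
= RGB(144, 66, 124)


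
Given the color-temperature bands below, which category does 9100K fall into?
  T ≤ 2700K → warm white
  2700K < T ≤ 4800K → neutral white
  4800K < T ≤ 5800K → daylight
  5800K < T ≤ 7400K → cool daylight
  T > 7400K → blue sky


Temperature: 9100K
9100K > 7400K → blue sky
Classification: blue sky


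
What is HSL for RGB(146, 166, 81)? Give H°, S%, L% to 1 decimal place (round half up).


Normalize: R'=146/255≈0.5725, G'=166/255≈0.6510, B'=81/255≈0.3176
Max=166/255, Min=81/255, Δ=Max-Min=85/255
L = (Max+Min)/2 = (166+81)/510 = 247/510 = 0.48431… → L = 48.4%
L ≤ 0.5 → S = Δ/(Max+Min) = 85/(166+81) = 85/247 = 0.34412… → S = 34.4%
(the 1/255 factors cancel in S and H, so raw channel differences can be used)
Max is G' → H = 60 × ((B-R)/Δ + 2) = 60 × ((81-146)/85 + 2)
  -65/85 + 2 = -0.7647… + 2 = 1.2352…
  H = 60 × 1.2352… = 74.117…° → H = 74.1°
= HSL(74.1°, 34.4%, 48.4%)


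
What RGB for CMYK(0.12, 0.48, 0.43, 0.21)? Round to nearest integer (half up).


R = 255 × (1-C) × (1-K) = 255 × 0.88 × 0.79 = 177.276 → 177
G = 255 × (1-M) × (1-K) = 255 × 0.52 × 0.79 = 104.754 → 105
B = 255 × (1-Y) × (1-K) = 255 × 0.57 × 0.79 = 114.8265 → 115
= RGB(177, 105, 115)


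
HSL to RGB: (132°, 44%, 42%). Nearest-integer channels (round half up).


H=132°, S=0.44, L=0.42
C = (1-|2L-1|)×S = (1-|-0.16|)×0.44 = 0.3696
H' = H/60 = 132/60 ≈ 2.2000; X = C×(1-|H' mod 2 - 1|) = 0.07392
m = L - C/2 = 0.42 - 0.1848 = 0.2352
Sector ⌊H'⌋ = 2 → (R',G',B') = (0.0, 0.3696, 0.07392)
RGB = ((R'+m)×255, (G'+m)×255, (B'+m)×255) = (59.976, 154.224, 78.8256)
Round half up → RGB(60, 154, 79)


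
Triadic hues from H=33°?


Triadic: equally spaced at 120° intervals
H1 = 33°
H2 = (33 + 120) mod 360 = 153°
H3 = (33 + 240) mod 360 = 273°
Triadic = 33°, 153°, 273°


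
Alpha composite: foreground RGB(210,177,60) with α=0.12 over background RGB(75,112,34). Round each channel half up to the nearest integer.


C = α×F + (1-α)×B, with 1-α = 0.88
R: 0.12×210 + 0.88×75 = 25.20 + 66.00 = 91.20 → 91
G: 0.12×177 + 0.88×112 = 21.24 + 98.56 = 119.80 → 120
B: 0.12×60 + 0.88×34 = 7.20 + 29.92 = 37.12 → 37
= RGB(91, 120, 37)


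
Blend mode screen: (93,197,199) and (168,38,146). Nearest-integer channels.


Screen: C = 255 - (255-A)×(255-B)/255, rounded to nearest integer
R: 255 - (255-93)×(255-168)/255 = 255 - 14094/255 ≈ 255 - 55.271 = 199.729 → 200
G: 255 - (255-197)×(255-38)/255 = 255 - 12586/255 ≈ 255 - 49.357 = 205.643 → 206
B: 255 - (255-199)×(255-146)/255 = 255 - 6104/255 ≈ 255 - 23.937 = 231.063 → 231
= RGB(200, 206, 231)


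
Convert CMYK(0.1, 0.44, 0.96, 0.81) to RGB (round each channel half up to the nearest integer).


R = 255 × (1-C) × (1-K) = 255 × 0.90 × 0.19 = 43.605 → 44
G = 255 × (1-M) × (1-K) = 255 × 0.56 × 0.19 = 27.132 → 27
B = 255 × (1-Y) × (1-K) = 255 × 0.04 × 0.19 = 1.938 → 2
= RGB(44, 27, 2)


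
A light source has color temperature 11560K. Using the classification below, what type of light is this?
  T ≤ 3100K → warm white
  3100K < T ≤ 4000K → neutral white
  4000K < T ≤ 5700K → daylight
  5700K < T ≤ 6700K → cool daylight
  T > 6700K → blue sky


Temperature: 11560K
11560K > 6700K → blue sky
Classification: blue sky


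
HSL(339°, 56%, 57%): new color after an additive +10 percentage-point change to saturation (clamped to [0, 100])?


Original S = 56%
Adjustment = +10 percentage points
New S = 56 + (10) = 66
Clamp to [0, 100] → 66
= HSL(339°, 66%, 57%)


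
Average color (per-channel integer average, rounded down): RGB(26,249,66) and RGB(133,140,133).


Midpoint: each channel = ⌊(C₁+C₂)/2⌋
R: ⌊(26+133)/2⌋ = 79
G: ⌊(249+140)/2⌋ = 194
B: ⌊(66+133)/2⌋ = 99
= RGB(79, 194, 99)


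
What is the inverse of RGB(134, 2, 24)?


Invert: (255-R, 255-G, 255-B)
R: 255-134 = 121
G: 255-2 = 253
B: 255-24 = 231
= RGB(121, 253, 231)


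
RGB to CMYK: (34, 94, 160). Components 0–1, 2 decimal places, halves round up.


R'=34/255≈0.1333, G'=94/255≈0.3686, B'=160/255≈0.6275
K = 1 - max(R',G',B') = 1 - 160/255 = 95/255 = 0.37254… → 0.37
(1-R'-K)/(1-K) simplifies to (max-R)/max with max = 160:
C = (160-34)/160 = 126/160 = 0.7875 → 0.79
M = (160-94)/160 = 66/160 = 0.4125 → 0.41
Y = (160-160)/160 = 0/160 = 0 → 0.00
= CMYK(0.79, 0.41, 0.00, 0.37)


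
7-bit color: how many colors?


Colors = 2^bits = 2^7
= 128 colors


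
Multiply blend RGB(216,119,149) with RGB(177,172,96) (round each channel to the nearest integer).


Multiply: C = A×B/255, rounded to nearest integer
R: 216×177/255 = 38232/255 ≈ 149.929 → 150
G: 119×172/255 = 20468/255 ≈ 80.267 → 80
B: 149×96/255 = 14304/255 ≈ 56.094 → 56
= RGB(150, 80, 56)


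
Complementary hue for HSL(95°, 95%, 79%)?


Complement = opposite side of color wheel = hue + 180°
H' = (95 + 180) mod 360 = 275°
S and L unchanged.
= HSL(275°, 95%, 79%)


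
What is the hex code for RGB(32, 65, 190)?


R = 32 → 20 (hex)
G = 65 → 41 (hex)
B = 190 → BE (hex)
Hex = #2041BE


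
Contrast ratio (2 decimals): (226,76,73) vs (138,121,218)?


Linearize each sRGB channel c=v/255: c/12.92 if c ≤ 0.04045 else ((c+0.055)/1.055)^2.4
L = 0.2126×R_lin + 0.7152×G_lin + 0.0722×B_lin
Color 1 (226,76,73):
  R=226: 226/255≈0.8863 > 0.04045 → ((0.8863+0.055)/1.055)^2.4 ≈ 0.76052
  G=76: 76/255≈0.2980 > 0.04045 → ((0.2980+0.055)/1.055)^2.4 ≈ 0.07227
  B=73: 73/255≈0.2863 > 0.04045 → ((0.2863+0.055)/1.055)^2.4 ≈ 0.06663
  L1 = 0.2126×0.76052 + 0.7152×0.07227 + 0.0722×0.06663 ≈ 0.21819
Color 2 (138,121,218):
  R=138: 138/255≈0.5412 > 0.04045 → ((0.5412+0.055)/1.055)^2.4 ≈ 0.25415
  G=121: 121/255≈0.4745 > 0.04045 → ((0.4745+0.055)/1.055)^2.4 ≈ 0.19120
  B=218: 218/255≈0.8549 > 0.04045 → ((0.8549+0.055)/1.055)^2.4 ≈ 0.70110
  L2 = 0.2126×0.25415 + 0.7152×0.19120 + 0.0722×0.70110 ≈ 0.24140
Lighter = 0.24140, Darker = 0.21819
Ratio = (L_lighter + 0.05) / (L_darker + 0.05)
Ratio = (0.24140 + 0.05) / (0.21819 + 0.05) = 0.29140 / 0.26819 ≈ 1.0866
Ratio ≈ 1.09:1


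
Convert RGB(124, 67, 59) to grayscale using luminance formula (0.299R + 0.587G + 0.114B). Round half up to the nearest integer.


Gray = 0.299×R + 0.587×G + 0.114×B
Gray = 0.299×124 + 0.587×67 + 0.114×59
Gray = 37.076 + 39.329 + 6.726
Gray = 83.131 → round half up → 83
Gray = 83


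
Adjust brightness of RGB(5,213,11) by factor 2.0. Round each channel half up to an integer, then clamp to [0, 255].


Multiply each channel by 2.0, round half up, clamp to [0, 255]
R: 5×2.0 = 10
G: 213×2.0 = 426 → clamp → 255
B: 11×2.0 = 22
= RGB(10, 255, 22)


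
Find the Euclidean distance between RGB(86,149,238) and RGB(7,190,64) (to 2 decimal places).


d = √[(R₁-R₂)² + (G₁-G₂)² + (B₁-B₂)²]
d = √[(86-7)² + (149-190)² + (238-64)²]
d = √[6241 + 1681 + 30276]
d = √38198
d ≈ 195.44


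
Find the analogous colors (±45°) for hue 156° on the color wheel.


Base hue: 156°
Left analog: (156 - 45) mod 360 = 111°
Right analog: (156 + 45) mod 360 = 201°
Analogous hues = 111° and 201°


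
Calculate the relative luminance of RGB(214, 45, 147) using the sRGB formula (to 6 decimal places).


Linearize each channel (sRGB transfer function): c = v/255; c_lin = c/12.92 if c ≤ 0.04045, else ((c+0.055)/1.055)^2.4
  R: 214/255 ≈ 0.839216 > 0.04045 → ((0.839216+0.055)/1.055)^2.4 ≈ 0.672443
  G: 45/255 ≈ 0.176471 > 0.04045 → ((0.176471+0.055)/1.055)^2.4 ≈ 0.026241
  B: 147/255 ≈ 0.576471 > 0.04045 → ((0.576471+0.055)/1.055)^2.4 ≈ 0.291771
R_lin = 0.672443, G_lin = 0.026241, B_lin = 0.291771
L = 0.2126×R + 0.7152×G + 0.0722×B
L = 0.2126×0.672443 + 0.7152×0.026241 + 0.0722×0.291771
L ≈ 0.182795


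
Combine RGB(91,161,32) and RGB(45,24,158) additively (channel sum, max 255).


Additive: each channel = min(255, C₁+C₂)
R: 91+45 = 136 → 136
G: 161+24 = 185 → 185
B: 32+158 = 190 → 190
= RGB(136, 185, 190)


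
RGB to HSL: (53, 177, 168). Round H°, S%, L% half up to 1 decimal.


Normalize: R'=53/255≈0.2078, G'=177/255≈0.6941, B'=168/255≈0.6588
Max=177/255, Min=53/255, Δ=Max-Min=124/255
L = (Max+Min)/2 = (177+53)/510 = 230/510 = 0.45098… → L = 45.1%
L ≤ 0.5 → S = Δ/(Max+Min) = 124/(177+53) = 124/230 = 0.53913… → S = 53.9%
(the 1/255 factors cancel in S and H, so raw channel differences can be used)
Max is G' → H = 60 × ((B-R)/Δ + 2) = 60 × ((168-53)/124 + 2)
  115/124 + 2 = 0.9274… + 2 = 2.9274…
  H = 60 × 2.9274… = 175.645…° → H = 175.6°
= HSL(175.6°, 53.9%, 45.1%)


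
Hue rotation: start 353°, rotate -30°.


New hue = (H + rotation) mod 360
New hue = (353 -30) mod 360
= 323 mod 360
= 323°


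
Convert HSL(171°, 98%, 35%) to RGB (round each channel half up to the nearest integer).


H=171°, S=0.98, L=0.35
C = (1-|2L-1|)×S = (1-|-0.30|)×0.98 = 0.686
H' = H/60 = 171/60 ≈ 2.8500; X = C×(1-|H' mod 2 - 1|) = 0.5831
m = L - C/2 = 0.35 - 0.343 = 0.007
Sector ⌊H'⌋ = 2 → (R',G',B') = (0.0, 0.686, 0.5831)
RGB = ((R'+m)×255, (G'+m)×255, (B'+m)×255) = (1.785, 176.715, 150.4755)
Round half up → RGB(2, 177, 150)


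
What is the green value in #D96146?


Color: #D96146
R = D9 = 217
G = 61 = 97
B = 46 = 70
Green = 97


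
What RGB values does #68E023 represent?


68 → 104 (R)
E0 → 224 (G)
23 → 35 (B)
= RGB(104, 224, 35)


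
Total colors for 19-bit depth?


Colors = 2^bits = 2^19
= 524,288 colors


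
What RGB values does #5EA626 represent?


5E → 94 (R)
A6 → 166 (G)
26 → 38 (B)
= RGB(94, 166, 38)


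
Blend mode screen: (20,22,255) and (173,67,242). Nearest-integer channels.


Screen: C = 255 - (255-A)×(255-B)/255, rounded to nearest integer
R: 255 - (255-20)×(255-173)/255 = 255 - 19270/255 ≈ 255 - 75.569 = 179.431 → 179
G: 255 - (255-22)×(255-67)/255 = 255 - 43804/255 ≈ 255 - 171.780 = 83.220 → 83
B: 255 - (255-255)×(255-242)/255 = 255 - 0/255 ≈ 255 - 0.000 = 255.000 → 255
= RGB(179, 83, 255)


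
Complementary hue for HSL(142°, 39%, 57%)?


Complement = opposite side of color wheel = hue + 180°
H' = (142 + 180) mod 360 = 322°
S and L unchanged.
= HSL(322°, 39%, 57%)


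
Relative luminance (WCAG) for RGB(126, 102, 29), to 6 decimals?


Linearize each channel (sRGB transfer function): c = v/255; c_lin = c/12.92 if c ≤ 0.04045, else ((c+0.055)/1.055)^2.4
  R: 126/255 ≈ 0.494118 > 0.04045 → ((0.494118+0.055)/1.055)^2.4 ≈ 0.208637
  G: 102/255 ≈ 0.400000 > 0.04045 → ((0.400000+0.055)/1.055)^2.4 ≈ 0.132868
  B: 29/255 ≈ 0.113725 > 0.04045 → ((0.113725+0.055)/1.055)^2.4 ≈ 0.012286
R_lin = 0.208637, G_lin = 0.132868, B_lin = 0.012286
L = 0.2126×R + 0.7152×G + 0.0722×B
L = 0.2126×0.208637 + 0.7152×0.132868 + 0.0722×0.012286
L ≈ 0.140271


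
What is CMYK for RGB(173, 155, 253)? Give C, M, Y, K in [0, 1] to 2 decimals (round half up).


R'=173/255≈0.6784, G'=155/255≈0.6078, B'=253/255≈0.9922
K = 1 - max(R',G',B') = 1 - 253/255 = 2/255 = 0.00784… → 0.01
(1-R'-K)/(1-K) simplifies to (max-R)/max with max = 253:
C = (253-173)/253 = 80/253 = 0.31620… → 0.32
M = (253-155)/253 = 98/253 = 0.38735… → 0.39
Y = (253-253)/253 = 0/253 = 0 → 0.00
= CMYK(0.32, 0.39, 0.00, 0.01)


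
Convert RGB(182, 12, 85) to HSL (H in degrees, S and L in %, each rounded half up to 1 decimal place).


Normalize: R'=182/255≈0.7137, G'=12/255≈0.0471, B'=85/255≈0.3333
Max=182/255, Min=12/255, Δ=Max-Min=170/255
L = (Max+Min)/2 = (182+12)/510 = 194/510 = 0.38039… → L = 38.0%
L ≤ 0.5 → S = Δ/(Max+Min) = 170/(182+12) = 170/194 = 0.87628… → S = 87.6%
(the 1/255 factors cancel in S and H, so raw channel differences can be used)
Max is R' → H = 60 × (((G-B)/Δ) mod 6) = 60 × (((12-85)/170) mod 6)
  (-73)/170 = -0.4294…; negative, so add 6 → 5.5705…
  H = 60 × 5.5705… = 334.235…° → H = 334.2°
= HSL(334.2°, 87.6%, 38.0%)


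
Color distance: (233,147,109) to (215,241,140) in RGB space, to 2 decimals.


d = √[(R₁-R₂)² + (G₁-G₂)² + (B₁-B₂)²]
d = √[(233-215)² + (147-241)² + (109-140)²]
d = √[324 + 8836 + 961]
d = √10121
d ≈ 100.60


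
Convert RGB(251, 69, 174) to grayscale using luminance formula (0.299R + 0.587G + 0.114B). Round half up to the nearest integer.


Gray = 0.299×R + 0.587×G + 0.114×B
Gray = 0.299×251 + 0.587×69 + 0.114×174
Gray = 75.049 + 40.503 + 19.836
Gray = 135.388 → round half up → 135
Gray = 135


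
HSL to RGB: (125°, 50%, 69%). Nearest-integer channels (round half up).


H=125°, S=0.50, L=0.69
C = (1-|2L-1|)×S = (1-|0.38|)×0.50 = 0.31
H' = H/60 = 125/60 ≈ 2.0833; X = C×(1-|H' mod 2 - 1|) ≈ 0.0258
m = L - C/2 = 0.69 - 0.155 = 0.535
Sector ⌊H'⌋ = 2 → (R',G',B') = (0.0, 0.31, ≈0.0258)
RGB = ((R'+m)×255, (G'+m)×255, (B'+m)×255) = (136.425, 215.475, 143.0125)
Round half up → RGB(136, 215, 143)


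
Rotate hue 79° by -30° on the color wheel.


New hue = (H + rotation) mod 360
New hue = (79 -30) mod 360
= 49 mod 360
= 49°


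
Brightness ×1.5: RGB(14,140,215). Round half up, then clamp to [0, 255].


Multiply each channel by 1.5, round half up, clamp to [0, 255]
R: 14×1.5 = 21
G: 140×1.5 = 210
B: 215×1.5 = 322.5 → round → 323 → clamp → 255
= RGB(21, 210, 255)


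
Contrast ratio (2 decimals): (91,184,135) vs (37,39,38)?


Linearize each sRGB channel c=v/255: c/12.92 if c ≤ 0.04045 else ((c+0.055)/1.055)^2.4
L = 0.2126×R_lin + 0.7152×G_lin + 0.0722×B_lin
Color 1 (91,184,135):
  R=91: 91/255≈0.3569 > 0.04045 → ((0.3569+0.055)/1.055)^2.4 ≈ 0.10462
  G=184: 184/255≈0.7216 > 0.04045 → ((0.7216+0.055)/1.055)^2.4 ≈ 0.47932
  B=135: 135/255≈0.5294 > 0.04045 → ((0.5294+0.055)/1.055)^2.4 ≈ 0.24228
  L1 = 0.2126×0.10462 + 0.7152×0.47932 + 0.0722×0.24228 ≈ 0.38254
Color 2 (37,39,38):
  R=37: 37/255≈0.1451 > 0.04045 → ((0.1451+0.055)/1.055)^2.4 ≈ 0.01850
  G=39: 39/255≈0.1529 > 0.04045 → ((0.1529+0.055)/1.055)^2.4 ≈ 0.02029
  B=38: 38/255≈0.1490 > 0.04045 → ((0.1490+0.055)/1.055)^2.4 ≈ 0.01938
  L2 = 0.2126×0.01850 + 0.7152×0.02029 + 0.0722×0.01938 ≈ 0.01984
Lighter = 0.38254, Darker = 0.01984
Ratio = (L_lighter + 0.05) / (L_darker + 0.05)
Ratio = (0.38254 + 0.05) / (0.01984 + 0.05) = 0.43254 / 0.06984 ≈ 6.1931
Ratio ≈ 6.19:1


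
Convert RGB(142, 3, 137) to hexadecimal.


R = 142 → 8E (hex)
G = 3 → 03 (hex)
B = 137 → 89 (hex)
Hex = #8E0389


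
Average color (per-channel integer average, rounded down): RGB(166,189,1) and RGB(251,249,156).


Midpoint: each channel = ⌊(C₁+C₂)/2⌋
R: ⌊(166+251)/2⌋ = 208
G: ⌊(189+249)/2⌋ = 219
B: ⌊(1+156)/2⌋ = 78
= RGB(208, 219, 78)


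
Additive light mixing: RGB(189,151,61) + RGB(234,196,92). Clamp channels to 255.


Additive: each channel = min(255, C₁+C₂)
R: 189+234 = 423 → 255
G: 151+196 = 347 → 255
B: 61+92 = 153 → 153
= RGB(255, 255, 153)


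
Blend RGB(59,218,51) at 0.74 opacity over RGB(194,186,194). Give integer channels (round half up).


C = α×F + (1-α)×B, with 1-α = 0.26
R: 0.74×59 + 0.26×194 = 43.66 + 50.44 = 94.10 → 94
G: 0.74×218 + 0.26×186 = 161.32 + 48.36 = 209.68 → 210
B: 0.74×51 + 0.26×194 = 37.74 + 50.44 = 88.18 → 88
= RGB(94, 210, 88)


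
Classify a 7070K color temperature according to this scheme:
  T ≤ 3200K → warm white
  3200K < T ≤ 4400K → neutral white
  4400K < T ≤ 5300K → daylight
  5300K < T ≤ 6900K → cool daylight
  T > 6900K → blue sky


Temperature: 7070K
7070K > 6900K → blue sky
Classification: blue sky


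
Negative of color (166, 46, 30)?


Invert: (255-R, 255-G, 255-B)
R: 255-166 = 89
G: 255-46 = 209
B: 255-30 = 225
= RGB(89, 209, 225)


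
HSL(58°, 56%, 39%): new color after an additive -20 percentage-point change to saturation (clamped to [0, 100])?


Original S = 56%
Adjustment = -20 percentage points
New S = 56 + (-20) = 36
Clamp to [0, 100] → 36
= HSL(58°, 36%, 39%)


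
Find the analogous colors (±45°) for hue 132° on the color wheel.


Base hue: 132°
Left analog: (132 - 45) mod 360 = 87°
Right analog: (132 + 45) mod 360 = 177°
Analogous hues = 87° and 177°


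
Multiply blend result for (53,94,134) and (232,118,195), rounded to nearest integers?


Multiply: C = A×B/255, rounded to nearest integer
R: 53×232/255 = 12296/255 ≈ 48.220 → 48
G: 94×118/255 = 11092/255 ≈ 43.498 → 43
B: 134×195/255 = 26130/255 ≈ 102.471 → 102
= RGB(48, 43, 102)


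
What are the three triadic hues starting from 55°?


Triadic: equally spaced at 120° intervals
H1 = 55°
H2 = (55 + 120) mod 360 = 175°
H3 = (55 + 240) mod 360 = 295°
Triadic = 55°, 175°, 295°


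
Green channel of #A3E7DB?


Color: #A3E7DB
R = A3 = 163
G = E7 = 231
B = DB = 219
Green = 231


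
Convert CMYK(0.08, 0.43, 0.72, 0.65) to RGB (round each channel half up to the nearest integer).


R = 255 × (1-C) × (1-K) = 255 × 0.92 × 0.35 = 82.11 → 82
G = 255 × (1-M) × (1-K) = 255 × 0.57 × 0.35 = 50.8725 → 51
B = 255 × (1-Y) × (1-K) = 255 × 0.28 × 0.35 = 24.99 → 25
= RGB(82, 51, 25)


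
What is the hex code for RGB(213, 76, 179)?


R = 213 → D5 (hex)
G = 76 → 4C (hex)
B = 179 → B3 (hex)
Hex = #D54CB3


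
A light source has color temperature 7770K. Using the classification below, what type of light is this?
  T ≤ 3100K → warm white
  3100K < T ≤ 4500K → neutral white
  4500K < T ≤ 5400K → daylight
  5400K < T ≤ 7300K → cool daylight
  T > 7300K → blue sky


Temperature: 7770K
7770K > 7300K → blue sky
Classification: blue sky


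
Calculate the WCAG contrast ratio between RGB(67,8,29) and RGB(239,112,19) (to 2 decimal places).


Linearize each sRGB channel c=v/255: c/12.92 if c ≤ 0.04045 else ((c+0.055)/1.055)^2.4
L = 0.2126×R_lin + 0.7152×G_lin + 0.0722×B_lin
Color 1 (67,8,29):
  R=67: 67/255≈0.2627 > 0.04045 → ((0.2627+0.055)/1.055)^2.4 ≈ 0.05613
  G=8: 8/255≈0.0314 ≤ 0.04045 → 0.0314/12.92 ≈ 0.00243
  B=29: 29/255≈0.1137 > 0.04045 → ((0.1137+0.055)/1.055)^2.4 ≈ 0.01229
  L1 = 0.2126×0.05613 + 0.7152×0.00243 + 0.0722×0.01229 ≈ 0.01456
Color 2 (239,112,19):
  R=239: 239/255≈0.9373 > 0.04045 → ((0.9373+0.055)/1.055)^2.4 ≈ 0.86316
  G=112: 112/255≈0.4392 > 0.04045 → ((0.4392+0.055)/1.055)^2.4 ≈ 0.16203
  B=19: 19/255≈0.0745 > 0.04045 → ((0.0745+0.055)/1.055)^2.4 ≈ 0.00651
  L2 = 0.2126×0.86316 + 0.7152×0.16203 + 0.0722×0.00651 ≈ 0.29986
Lighter = 0.29986, Darker = 0.01456
Ratio = (L_lighter + 0.05) / (L_darker + 0.05)
Ratio = (0.29986 + 0.05) / (0.01456 + 0.05) = 0.34986 / 0.06456 ≈ 5.4194
Ratio ≈ 5.42:1


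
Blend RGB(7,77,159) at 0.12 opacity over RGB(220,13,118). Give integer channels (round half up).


C = α×F + (1-α)×B, with 1-α = 0.88
R: 0.12×7 + 0.88×220 = 0.84 + 193.60 = 194.44 → 194
G: 0.12×77 + 0.88×13 = 9.24 + 11.44 = 20.68 → 21
B: 0.12×159 + 0.88×118 = 19.08 + 103.84 = 122.92 → 123
= RGB(194, 21, 123)


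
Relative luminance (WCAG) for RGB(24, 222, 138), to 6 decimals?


Linearize each channel (sRGB transfer function): c = v/255; c_lin = c/12.92 if c ≤ 0.04045, else ((c+0.055)/1.055)^2.4
  R: 24/255 ≈ 0.094118 > 0.04045 → ((0.094118+0.055)/1.055)^2.4 ≈ 0.009134
  G: 222/255 ≈ 0.870588 > 0.04045 → ((0.870588+0.055)/1.055)^2.4 ≈ 0.730461
  B: 138/255 ≈ 0.541176 > 0.04045 → ((0.541176+0.055)/1.055)^2.4 ≈ 0.254152
R_lin = 0.009134, G_lin = 0.730461, B_lin = 0.254152
L = 0.2126×R + 0.7152×G + 0.0722×B
L = 0.2126×0.009134 + 0.7152×0.730461 + 0.0722×0.254152
L ≈ 0.542717


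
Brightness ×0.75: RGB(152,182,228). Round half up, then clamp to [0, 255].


Multiply each channel by 0.75, round half up, clamp to [0, 255]
R: 152×0.75 = 114
G: 182×0.75 = 136.5 → round → 137
B: 228×0.75 = 171
= RGB(114, 137, 171)


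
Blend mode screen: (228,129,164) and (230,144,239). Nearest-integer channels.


Screen: C = 255 - (255-A)×(255-B)/255, rounded to nearest integer
R: 255 - (255-228)×(255-230)/255 = 255 - 675/255 ≈ 255 - 2.647 = 252.353 → 252
G: 255 - (255-129)×(255-144)/255 = 255 - 13986/255 ≈ 255 - 54.847 = 200.153 → 200
B: 255 - (255-164)×(255-239)/255 = 255 - 1456/255 ≈ 255 - 5.710 = 249.290 → 249
= RGB(252, 200, 249)


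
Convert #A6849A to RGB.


A6 → 166 (R)
84 → 132 (G)
9A → 154 (B)
= RGB(166, 132, 154)


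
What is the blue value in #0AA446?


Color: #0AA446
R = 0A = 10
G = A4 = 164
B = 46 = 70
Blue = 70


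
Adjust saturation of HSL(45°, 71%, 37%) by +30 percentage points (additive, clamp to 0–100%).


Original S = 71%
Adjustment = +30 percentage points
New S = 71 + (30) = 101
Clamp to [0, 100] → 100
= HSL(45°, 100%, 37%)


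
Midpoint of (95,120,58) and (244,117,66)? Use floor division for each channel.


Midpoint: each channel = ⌊(C₁+C₂)/2⌋
R: ⌊(95+244)/2⌋ = 169
G: ⌊(120+117)/2⌋ = 118
B: ⌊(58+66)/2⌋ = 62
= RGB(169, 118, 62)


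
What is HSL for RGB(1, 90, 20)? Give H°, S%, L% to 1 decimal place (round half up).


Normalize: R'=1/255≈0.0039, G'=90/255≈0.3529, B'=20/255≈0.0784
Max=90/255, Min=1/255, Δ=Max-Min=89/255
L = (Max+Min)/2 = (90+1)/510 = 91/510 = 0.17843… → L = 17.8%
L ≤ 0.5 → S = Δ/(Max+Min) = 89/(90+1) = 89/91 = 0.97802… → S = 97.8%
(the 1/255 factors cancel in S and H, so raw channel differences can be used)
Max is G' → H = 60 × ((B-R)/Δ + 2) = 60 × ((20-1)/89 + 2)
  19/89 + 2 = 0.2134… + 2 = 2.2134…
  H = 60 × 2.2134… = 132.808…° → H = 132.8°
= HSL(132.8°, 97.8%, 17.8%)


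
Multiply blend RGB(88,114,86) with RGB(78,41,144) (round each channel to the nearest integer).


Multiply: C = A×B/255, rounded to nearest integer
R: 88×78/255 = 6864/255 ≈ 26.918 → 27
G: 114×41/255 = 4674/255 ≈ 18.329 → 18
B: 86×144/255 = 12384/255 ≈ 48.565 → 49
= RGB(27, 18, 49)


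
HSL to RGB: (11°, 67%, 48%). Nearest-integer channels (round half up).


H=11°, S=0.67, L=0.48
C = (1-|2L-1|)×S = (1-|-0.04|)×0.67 = 0.6432
H' = H/60 = 11/60 ≈ 0.1833; X = C×(1-|H' mod 2 - 1|) = 0.11792
m = L - C/2 = 0.48 - 0.3216 = 0.1584
Sector ⌊H'⌋ = 0 → (R',G',B') = (0.6432, 0.11792, 0.0)
RGB = ((R'+m)×255, (G'+m)×255, (B'+m)×255) = (204.408, 70.4616, 40.392)
Round half up → RGB(204, 70, 40)


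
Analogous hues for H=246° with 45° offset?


Base hue: 246°
Left analog: (246 - 45) mod 360 = 201°
Right analog: (246 + 45) mod 360 = 291°
Analogous hues = 201° and 291°


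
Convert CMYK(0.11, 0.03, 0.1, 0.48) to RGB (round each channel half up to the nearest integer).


R = 255 × (1-C) × (1-K) = 255 × 0.89 × 0.52 = 118.014 → 118
G = 255 × (1-M) × (1-K) = 255 × 0.97 × 0.52 = 128.622 → 129
B = 255 × (1-Y) × (1-K) = 255 × 0.90 × 0.52 = 119.34 → 119
= RGB(118, 129, 119)


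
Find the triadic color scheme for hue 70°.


Triadic: equally spaced at 120° intervals
H1 = 70°
H2 = (70 + 120) mod 360 = 190°
H3 = (70 + 240) mod 360 = 310°
Triadic = 70°, 190°, 310°


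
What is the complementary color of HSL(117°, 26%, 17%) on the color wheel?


Complement = opposite side of color wheel = hue + 180°
H' = (117 + 180) mod 360 = 297°
S and L unchanged.
= HSL(297°, 26%, 17%)


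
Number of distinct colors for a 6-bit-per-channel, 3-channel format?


Total bits = 6 bits/channel × 3 channels = 18 bits
Distinct colors = 2^18
= 262,144 colors


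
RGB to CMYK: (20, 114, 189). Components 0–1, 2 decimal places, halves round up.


R'=20/255≈0.0784, G'=114/255≈0.4471, B'=189/255≈0.7412
K = 1 - max(R',G',B') = 1 - 189/255 = 66/255 = 0.25882… → 0.26
(1-R'-K)/(1-K) simplifies to (max-R)/max with max = 189:
C = (189-20)/189 = 169/189 = 0.89417… → 0.89
M = (189-114)/189 = 75/189 = 0.39682… → 0.40
Y = (189-189)/189 = 0/189 = 0 → 0.00
= CMYK(0.89, 0.40, 0.00, 0.26)


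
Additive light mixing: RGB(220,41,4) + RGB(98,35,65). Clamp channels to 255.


Additive: each channel = min(255, C₁+C₂)
R: 220+98 = 318 → 255
G: 41+35 = 76 → 76
B: 4+65 = 69 → 69
= RGB(255, 76, 69)


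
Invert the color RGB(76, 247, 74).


Invert: (255-R, 255-G, 255-B)
R: 255-76 = 179
G: 255-247 = 8
B: 255-74 = 181
= RGB(179, 8, 181)


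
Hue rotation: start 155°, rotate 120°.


New hue = (H + rotation) mod 360
New hue = (155 + 120) mod 360
= 275 mod 360
= 275°


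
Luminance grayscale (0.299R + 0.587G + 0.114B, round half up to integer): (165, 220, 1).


Gray = 0.299×R + 0.587×G + 0.114×B
Gray = 0.299×165 + 0.587×220 + 0.114×1
Gray = 49.335 + 129.140 + 0.114
Gray = 178.589 → round half up → 179
Gray = 179


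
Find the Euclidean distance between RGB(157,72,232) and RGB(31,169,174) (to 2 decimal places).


d = √[(R₁-R₂)² + (G₁-G₂)² + (B₁-B₂)²]
d = √[(157-31)² + (72-169)² + (232-174)²]
d = √[15876 + 9409 + 3364]
d = √28649
d ≈ 169.26


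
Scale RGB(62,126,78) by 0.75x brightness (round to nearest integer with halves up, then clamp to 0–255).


Multiply each channel by 0.75, round half up, clamp to [0, 255]
R: 62×0.75 = 46.5 → round → 47
G: 126×0.75 = 94.5 → round → 95
B: 78×0.75 = 58.5 → round → 59
= RGB(47, 95, 59)


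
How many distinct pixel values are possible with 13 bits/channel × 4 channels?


Total bits = 13 bits/channel × 4 channels = 52 bits
Distinct pixel values = 2^52
= 4,503,599,627,370,496 pixel values


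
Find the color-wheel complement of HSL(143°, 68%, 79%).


Complement = opposite side of color wheel = hue + 180°
H' = (143 + 180) mod 360 = 323°
S and L unchanged.
= HSL(323°, 68%, 79%)


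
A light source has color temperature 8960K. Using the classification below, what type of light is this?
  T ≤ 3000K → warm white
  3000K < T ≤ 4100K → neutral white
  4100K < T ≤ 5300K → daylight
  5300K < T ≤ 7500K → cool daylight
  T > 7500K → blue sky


Temperature: 8960K
8960K > 7500K → blue sky
Classification: blue sky


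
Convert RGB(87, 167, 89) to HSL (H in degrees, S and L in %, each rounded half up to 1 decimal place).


Normalize: R'=87/255≈0.3412, G'=167/255≈0.6549, B'=89/255≈0.3490
Max=167/255, Min=87/255, Δ=Max-Min=80/255
L = (Max+Min)/2 = (167+87)/510 = 254/510 = 0.49803… → L = 49.8%
L ≤ 0.5 → S = Δ/(Max+Min) = 80/(167+87) = 80/254 = 0.31496… → S = 31.5%
(the 1/255 factors cancel in S and H, so raw channel differences can be used)
Max is G' → H = 60 × ((B-R)/Δ + 2) = 60 × ((89-87)/80 + 2)
  2/80 + 2 = 0.025 + 2 = 2.025
  H = 60 × 2.025 = 121.5° → H = 121.5°
= HSL(121.5°, 31.5%, 49.8%)


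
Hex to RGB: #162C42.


16 → 22 (R)
2C → 44 (G)
42 → 66 (B)
= RGB(22, 44, 66)


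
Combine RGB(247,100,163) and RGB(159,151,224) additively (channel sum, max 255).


Additive: each channel = min(255, C₁+C₂)
R: 247+159 = 406 → 255
G: 100+151 = 251 → 251
B: 163+224 = 387 → 255
= RGB(255, 251, 255)


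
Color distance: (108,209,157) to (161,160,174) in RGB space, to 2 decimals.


d = √[(R₁-R₂)² + (G₁-G₂)² + (B₁-B₂)²]
d = √[(108-161)² + (209-160)² + (157-174)²]
d = √[2809 + 2401 + 289]
d = √5499
d ≈ 74.16


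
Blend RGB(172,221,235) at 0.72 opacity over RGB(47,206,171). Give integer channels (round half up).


C = α×F + (1-α)×B, with 1-α = 0.28
R: 0.72×172 + 0.28×47 = 123.84 + 13.16 = 137.00 → 137
G: 0.72×221 + 0.28×206 = 159.12 + 57.68 = 216.80 → 217
B: 0.72×235 + 0.28×171 = 169.20 + 47.88 = 217.08 → 217
= RGB(137, 217, 217)


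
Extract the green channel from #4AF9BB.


Color: #4AF9BB
R = 4A = 74
G = F9 = 249
B = BB = 187
Green = 249


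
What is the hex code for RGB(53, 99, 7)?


R = 53 → 35 (hex)
G = 99 → 63 (hex)
B = 7 → 07 (hex)
Hex = #356307


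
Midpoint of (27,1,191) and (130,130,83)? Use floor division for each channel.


Midpoint: each channel = ⌊(C₁+C₂)/2⌋
R: ⌊(27+130)/2⌋ = 78
G: ⌊(1+130)/2⌋ = 65
B: ⌊(191+83)/2⌋ = 137
= RGB(78, 65, 137)


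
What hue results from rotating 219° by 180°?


New hue = (H + rotation) mod 360
New hue = (219 + 180) mod 360
= 399 mod 360
= 39°


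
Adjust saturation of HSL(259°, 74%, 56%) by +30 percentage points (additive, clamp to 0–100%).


Original S = 74%
Adjustment = +30 percentage points
New S = 74 + (30) = 104
Clamp to [0, 100] → 100
= HSL(259°, 100%, 56%)


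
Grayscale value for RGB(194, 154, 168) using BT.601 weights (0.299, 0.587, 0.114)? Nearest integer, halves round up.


Gray = 0.299×R + 0.587×G + 0.114×B
Gray = 0.299×194 + 0.587×154 + 0.114×168
Gray = 58.006 + 90.398 + 19.152
Gray = 167.556 → round half up → 168
Gray = 168


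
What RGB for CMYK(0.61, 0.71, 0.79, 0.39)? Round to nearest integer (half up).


R = 255 × (1-C) × (1-K) = 255 × 0.39 × 0.61 = 60.6645 → 61
G = 255 × (1-M) × (1-K) = 255 × 0.29 × 0.61 = 45.1095 → 45
B = 255 × (1-Y) × (1-K) = 255 × 0.21 × 0.61 = 32.6655 → 33
= RGB(61, 45, 33)


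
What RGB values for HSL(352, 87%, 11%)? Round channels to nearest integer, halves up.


H=352°, S=0.87, L=0.11
C = (1-|2L-1|)×S = (1-|-0.78|)×0.87 = 0.1914
H' = H/60 = 352/60 ≈ 5.8667; X = C×(1-|H' mod 2 - 1|) = 0.02552
m = L - C/2 = 0.11 - 0.0957 = 0.0143
Sector ⌊H'⌋ = 5 → (R',G',B') = (0.1914, 0.0, 0.02552)
RGB = ((R'+m)×255, (G'+m)×255, (B'+m)×255) = (52.4535, 3.6465, 10.1541)
Round half up → RGB(52, 4, 10)


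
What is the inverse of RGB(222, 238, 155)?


Invert: (255-R, 255-G, 255-B)
R: 255-222 = 33
G: 255-238 = 17
B: 255-155 = 100
= RGB(33, 17, 100)


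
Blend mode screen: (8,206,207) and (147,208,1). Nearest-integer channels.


Screen: C = 255 - (255-A)×(255-B)/255, rounded to nearest integer
R: 255 - (255-8)×(255-147)/255 = 255 - 26676/255 ≈ 255 - 104.612 = 150.388 → 150
G: 255 - (255-206)×(255-208)/255 = 255 - 2303/255 ≈ 255 - 9.031 = 245.969 → 246
B: 255 - (255-207)×(255-1)/255 = 255 - 12192/255 ≈ 255 - 47.812 = 207.188 → 207
= RGB(150, 246, 207)


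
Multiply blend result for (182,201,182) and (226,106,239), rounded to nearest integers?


Multiply: C = A×B/255, rounded to nearest integer
R: 182×226/255 = 41132/255 ≈ 161.302 → 161
G: 201×106/255 = 21306/255 ≈ 83.553 → 84
B: 182×239/255 = 43498/255 ≈ 170.580 → 171
= RGB(161, 84, 171)


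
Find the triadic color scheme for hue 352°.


Triadic: equally spaced at 120° intervals
H1 = 352°
H2 = (352 + 120) mod 360 = 112°
H3 = (352 + 240) mod 360 = 232°
Triadic = 352°, 112°, 232°


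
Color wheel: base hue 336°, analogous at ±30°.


Base hue: 336°
Left analog: (336 - 30) mod 360 = 306°
Right analog: (336 + 30) mod 360 = 6°
Analogous hues = 306° and 6°


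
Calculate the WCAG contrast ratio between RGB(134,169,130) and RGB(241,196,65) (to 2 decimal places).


Linearize each sRGB channel c=v/255: c/12.92 if c ≤ 0.04045 else ((c+0.055)/1.055)^2.4
L = 0.2126×R_lin + 0.7152×G_lin + 0.0722×B_lin
Color 1 (134,169,130):
  R=134: 134/255≈0.5255 > 0.04045 → ((0.5255+0.055)/1.055)^2.4 ≈ 0.23840
  G=169: 169/255≈0.6627 > 0.04045 → ((0.6627+0.055)/1.055)^2.4 ≈ 0.39676
  B=130: 130/255≈0.5098 > 0.04045 → ((0.5098+0.055)/1.055)^2.4 ≈ 0.22323
  L1 = 0.2126×0.23840 + 0.7152×0.39676 + 0.0722×0.22323 ≈ 0.35056
Color 2 (241,196,65):
  R=241: 241/255≈0.9451 > 0.04045 → ((0.9451+0.055)/1.055)^2.4 ≈ 0.87962
  G=196: 196/255≈0.7686 > 0.04045 → ((0.7686+0.055)/1.055)^2.4 ≈ 0.55201
  B=65: 65/255≈0.2549 > 0.04045 → ((0.2549+0.055)/1.055)^2.4 ≈ 0.05286
  L2 = 0.2126×0.87962 + 0.7152×0.55201 + 0.0722×0.05286 ≈ 0.58562
Lighter = 0.58562, Darker = 0.35056
Ratio = (L_lighter + 0.05) / (L_darker + 0.05)
Ratio = (0.58562 + 0.05) / (0.35056 + 0.05) = 0.63562 / 0.40056 ≈ 1.5868
Ratio ≈ 1.59:1


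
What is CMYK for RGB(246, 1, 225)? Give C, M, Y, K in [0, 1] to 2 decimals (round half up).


R'=246/255≈0.9647, G'=1/255≈0.0039, B'=225/255≈0.8824
K = 1 - max(R',G',B') = 1 - 246/255 = 9/255 = 0.03529… → 0.04
(1-R'-K)/(1-K) simplifies to (max-R)/max with max = 246:
C = (246-246)/246 = 0/246 = 0 → 0.00
M = (246-1)/246 = 245/246 = 0.99593… → 1.00
Y = (246-225)/246 = 21/246 = 0.08536… → 0.09
= CMYK(0.00, 1.00, 0.09, 0.04)


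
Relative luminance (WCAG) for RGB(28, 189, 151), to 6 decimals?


Linearize each channel (sRGB transfer function): c = v/255; c_lin = c/12.92 if c ≤ 0.04045, else ((c+0.055)/1.055)^2.4
  R: 28/255 ≈ 0.109804 > 0.04045 → ((0.109804+0.055)/1.055)^2.4 ≈ 0.011612
  G: 189/255 ≈ 0.741176 > 0.04045 → ((0.741176+0.055)/1.055)^2.4 ≈ 0.508881
  B: 151/255 ≈ 0.592157 > 0.04045 → ((0.592157+0.055)/1.055)^2.4 ≈ 0.309469
R_lin = 0.011612, G_lin = 0.508881, B_lin = 0.309469
L = 0.2126×R + 0.7152×G + 0.0722×B
L = 0.2126×0.011612 + 0.7152×0.508881 + 0.0722×0.309469
L ≈ 0.388764


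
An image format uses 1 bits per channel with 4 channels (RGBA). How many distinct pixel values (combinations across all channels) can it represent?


Total bits = 1 bits/channel × 4 channels = 4 bits
Distinct pixel values = 2^4
= 16 pixel values


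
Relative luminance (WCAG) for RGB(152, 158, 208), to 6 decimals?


Linearize each channel (sRGB transfer function): c = v/255; c_lin = c/12.92 if c ≤ 0.04045, else ((c+0.055)/1.055)^2.4
  R: 152/255 ≈ 0.596078 > 0.04045 → ((0.596078+0.055)/1.055)^2.4 ≈ 0.313989
  G: 158/255 ≈ 0.619608 > 0.04045 → ((0.619608+0.055)/1.055)^2.4 ≈ 0.341914
  B: 208/255 ≈ 0.815686 > 0.04045 → ((0.815686+0.055)/1.055)^2.4 ≈ 0.630757
R_lin = 0.313989, G_lin = 0.341914, B_lin = 0.630757
L = 0.2126×R + 0.7152×G + 0.0722×B
L = 0.2126×0.313989 + 0.7152×0.341914 + 0.0722×0.630757
L ≈ 0.356832


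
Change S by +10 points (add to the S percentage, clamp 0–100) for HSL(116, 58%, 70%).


Original S = 58%
Adjustment = +10 percentage points
New S = 58 + (10) = 68
Clamp to [0, 100] → 68
= HSL(116°, 68%, 70%)


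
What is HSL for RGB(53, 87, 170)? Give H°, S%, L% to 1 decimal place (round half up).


Normalize: R'=53/255≈0.2078, G'=87/255≈0.3412, B'=170/255≈0.6667
Max=170/255, Min=53/255, Δ=Max-Min=117/255
L = (Max+Min)/2 = (170+53)/510 = 223/510 = 0.43725… → L = 43.7%
L ≤ 0.5 → S = Δ/(Max+Min) = 117/(170+53) = 117/223 = 0.52466… → S = 52.5%
(the 1/255 factors cancel in S and H, so raw channel differences can be used)
Max is B' → H = 60 × ((R-G)/Δ + 4) = 60 × ((53-87)/117 + 4)
  -34/117 + 4 = -0.2905… + 4 = 3.7094…
  H = 60 × 3.7094… = 222.564…° → H = 222.6°
= HSL(222.6°, 52.5%, 43.7%)


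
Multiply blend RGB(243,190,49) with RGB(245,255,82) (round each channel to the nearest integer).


Multiply: C = A×B/255, rounded to nearest integer
R: 243×245/255 = 59535/255 ≈ 233.471 → 233
G: 190×255/255 = 48450/255 ≈ 190.000 → 190
B: 49×82/255 = 4018/255 ≈ 15.757 → 16
= RGB(233, 190, 16)


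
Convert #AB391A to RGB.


AB → 171 (R)
39 → 57 (G)
1A → 26 (B)
= RGB(171, 57, 26)


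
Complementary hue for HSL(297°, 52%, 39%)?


Complement = opposite side of color wheel = hue + 180°
H' = (297 + 180) mod 360 = 117°
S and L unchanged.
= HSL(117°, 52%, 39%)


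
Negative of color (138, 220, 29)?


Invert: (255-R, 255-G, 255-B)
R: 255-138 = 117
G: 255-220 = 35
B: 255-29 = 226
= RGB(117, 35, 226)


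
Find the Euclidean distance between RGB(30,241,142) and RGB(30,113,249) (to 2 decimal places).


d = √[(R₁-R₂)² + (G₁-G₂)² + (B₁-B₂)²]
d = √[(30-30)² + (241-113)² + (142-249)²]
d = √[0 + 16384 + 11449]
d = √27833
d ≈ 166.83


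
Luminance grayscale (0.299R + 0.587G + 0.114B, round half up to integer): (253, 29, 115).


Gray = 0.299×R + 0.587×G + 0.114×B
Gray = 0.299×253 + 0.587×29 + 0.114×115
Gray = 75.647 + 17.023 + 13.110
Gray = 105.780 → round half up → 106
Gray = 106


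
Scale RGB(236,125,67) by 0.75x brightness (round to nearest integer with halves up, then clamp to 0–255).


Multiply each channel by 0.75, round half up, clamp to [0, 255]
R: 236×0.75 = 177
G: 125×0.75 = 93.75 → round → 94
B: 67×0.75 = 50.25 → round → 50
= RGB(177, 94, 50)


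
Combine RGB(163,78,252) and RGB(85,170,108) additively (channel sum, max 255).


Additive: each channel = min(255, C₁+C₂)
R: 163+85 = 248 → 248
G: 78+170 = 248 → 248
B: 252+108 = 360 → 255
= RGB(248, 248, 255)


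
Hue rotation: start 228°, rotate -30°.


New hue = (H + rotation) mod 360
New hue = (228 -30) mod 360
= 198 mod 360
= 198°


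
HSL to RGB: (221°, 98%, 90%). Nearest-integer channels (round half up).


H=221°, S=0.98, L=0.90
C = (1-|2L-1|)×S = (1-|0.80|)×0.98 = 0.196
H' = H/60 = 221/60 ≈ 3.6833; X = C×(1-|H' mod 2 - 1|) ≈ 0.0621
m = L - C/2 = 0.90 - 0.098 = 0.802
Sector ⌊H'⌋ = 3 → (R',G',B') = (0.0, ≈0.0621, 0.196)
RGB = ((R'+m)×255, (G'+m)×255, (B'+m)×255) = (204.51, 220.337, 254.49)
Round half up → RGB(205, 220, 254)
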